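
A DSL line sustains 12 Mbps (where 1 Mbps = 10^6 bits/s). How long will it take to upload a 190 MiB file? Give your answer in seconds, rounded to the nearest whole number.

190 MiB = 199,229,440 bytes = 1,593,835,520 bits
12 Mbps = 12,000,000 bits/s
time = 1,593,835,520 / 12,000,000 = 133 s

133 seconds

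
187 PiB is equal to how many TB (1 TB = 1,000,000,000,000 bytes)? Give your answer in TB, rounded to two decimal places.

187 PiB = 187 × 2^50 bytes = 210,543,282,579,570,688 bytes
1 TB = 1,000,000,000,000 bytes
210,543,282,579,570,688 / 1,000,000,000,000 = 210,543.28 TB

210,543.28 TB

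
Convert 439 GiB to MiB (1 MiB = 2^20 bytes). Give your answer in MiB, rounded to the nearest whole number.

449,536 MiB

439 GiB = 439 × 2^30 bytes = 471,372,660,736 bytes
1 MiB = 1,048,576 bytes
471,372,660,736 / 1,048,576 = 449,536 MiB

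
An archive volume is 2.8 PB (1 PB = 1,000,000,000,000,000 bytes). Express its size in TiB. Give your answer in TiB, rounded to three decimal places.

2,546.585 TiB

2.8 PB = 2.8 × 10^15 bytes = 2,800,000,000,000,000 bytes
1 TiB = 1,099,511,627,776 bytes
2,800,000,000,000,000 / 1,099,511,627,776 = 2,546.585 TiB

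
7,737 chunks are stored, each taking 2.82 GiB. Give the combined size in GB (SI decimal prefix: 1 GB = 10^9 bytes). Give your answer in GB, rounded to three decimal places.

Total = 7,737 × 2.82 GiB = 21818.34 GiB
= 21818.34 × 1,073,741,824 bytes = 23,427,264,188,252.16 bytes
1 GB = 1,000,000,000 bytes
23,427,264,188,252.16 / 1,000,000,000 = 23,427.264 GB

23,427.264 GB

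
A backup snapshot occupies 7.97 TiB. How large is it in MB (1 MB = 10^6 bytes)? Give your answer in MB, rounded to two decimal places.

7.97 TiB = 7.97 × 2^40 bytes = 8,763,107,673,374.72 bytes
1 MB = 1,000,000 bytes
8,763,107,673,374.72 / 1,000,000 = 8,763,107.67 MB

8,763,107.67 MB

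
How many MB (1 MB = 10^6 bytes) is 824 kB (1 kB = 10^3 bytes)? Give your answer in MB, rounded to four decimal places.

824 kB × 1,000 bytes/kB = 824,000 bytes
1 MB = 1,000,000 bytes
824,000 / 1,000,000 = 0.8240 MB

0.8240 MB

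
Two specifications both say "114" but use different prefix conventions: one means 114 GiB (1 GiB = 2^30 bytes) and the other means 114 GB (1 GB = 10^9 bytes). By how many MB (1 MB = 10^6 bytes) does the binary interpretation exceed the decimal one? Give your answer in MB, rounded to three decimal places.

8,406.568 MB

114 GiB = 114 × 1,073,741,824 = 122,406,567,936 bytes
114 GB = 114 × 1,000,000,000 = 114,000,000,000 bytes
difference = 8,406,567,936 bytes
8,406,567,936 / 1,000,000 = 8,406.568 MB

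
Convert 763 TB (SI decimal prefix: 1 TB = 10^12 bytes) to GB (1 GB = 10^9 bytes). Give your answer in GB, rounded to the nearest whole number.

763,000 GB

763 TB = 763 × 10^12 bytes = 763,000,000,000,000 bytes
1 GB = 1,000,000,000 bytes
763,000,000,000,000 / 1,000,000,000 = 763,000 GB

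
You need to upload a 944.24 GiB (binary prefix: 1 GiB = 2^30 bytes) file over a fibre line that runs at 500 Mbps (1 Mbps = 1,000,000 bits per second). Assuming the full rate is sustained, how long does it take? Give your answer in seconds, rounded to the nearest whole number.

944.24 GiB = 1,013,869,979,893.76 bytes = 8,110,959,839,150.08 bits
500 Mbps = 500,000,000 bits/s
time = 8,110,959,839,150.08 / 500,000,000 = 16,222 s

16,222 seconds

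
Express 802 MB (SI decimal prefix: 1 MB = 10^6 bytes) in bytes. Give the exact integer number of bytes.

802,000,000 bytes

802 × 1,000,000 = 802,000,000 bytes  (1 MB = 10^6 bytes)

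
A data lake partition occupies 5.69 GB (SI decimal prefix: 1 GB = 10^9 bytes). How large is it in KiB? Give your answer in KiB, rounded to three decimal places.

5,556,640.625 KiB

5.69 GB = 5.69 × 10^9 bytes = 5,690,000,000 bytes
1 KiB = 2^10 bytes = 1,024 bytes
5,690,000,000 / 1,024 = 5,556,640.625 KiB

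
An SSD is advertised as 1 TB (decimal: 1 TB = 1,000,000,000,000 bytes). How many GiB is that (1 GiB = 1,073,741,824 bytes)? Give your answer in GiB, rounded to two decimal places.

931.32 GiB

1 TB × 1,000,000,000,000 bytes/TB = 1,000,000,000,000 bytes
1 GiB = 2^30 bytes = 1,073,741,824 bytes
1,000,000,000,000 / 1,073,741,824 = 931.32 GiB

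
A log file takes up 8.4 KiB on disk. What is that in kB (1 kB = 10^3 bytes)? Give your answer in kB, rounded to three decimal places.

8.602 kB

8.4 KiB = 8.4 × 2^10 bytes = 8,601.6 bytes
1 kB = 1,000 bytes
8,601.6 / 1,000 = 8.602 kB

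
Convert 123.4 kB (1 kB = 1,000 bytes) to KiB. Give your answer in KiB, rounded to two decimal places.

123.4 kB × 1,000 bytes/kB = 123,400 bytes
1 KiB = 1,024 bytes
123,400 / 1,024 = 120.51 KiB

120.51 KiB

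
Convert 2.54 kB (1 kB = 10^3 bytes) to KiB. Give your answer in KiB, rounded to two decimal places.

2.48 KiB

2.54 kB × 1,000 bytes/kB = 2,540 bytes
1 KiB = 2^10 bytes = 1,024 bytes
2,540 / 1,024 = 2.48 KiB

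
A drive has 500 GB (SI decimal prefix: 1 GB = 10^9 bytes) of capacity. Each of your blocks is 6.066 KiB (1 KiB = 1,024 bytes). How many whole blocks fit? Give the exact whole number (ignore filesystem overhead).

Capacity: 500 GB = 500,000,000,000 bytes
Per item: 6.066 KiB = 6,211.584 bytes
⌊500,000,000,000 / 6,211.584⌋ = 80,494,765

80,494,765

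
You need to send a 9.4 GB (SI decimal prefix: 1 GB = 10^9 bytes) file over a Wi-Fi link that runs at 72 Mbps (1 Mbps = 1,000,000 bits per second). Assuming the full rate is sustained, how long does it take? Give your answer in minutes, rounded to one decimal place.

17.4 minutes

9.4 GB = 9,400,000,000 bytes = 75,200,000,000 bits
72 Mbps = 72,000,000 bits/s
time = 75,200,000,000 / 72,000,000 = 1,044.44 s
1,044.44 s / 60 = 17.4 minutes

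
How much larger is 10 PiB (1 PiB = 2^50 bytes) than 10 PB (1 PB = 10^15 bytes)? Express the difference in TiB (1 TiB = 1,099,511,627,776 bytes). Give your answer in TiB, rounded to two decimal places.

10 PiB = 10 × 1,125,899,906,842,624 = 11,258,999,068,426,240 bytes
10 PB = 10 × 1,000,000,000,000,000 = 10,000,000,000,000,000 bytes
difference = 1,258,999,068,426,240 bytes
1,258,999,068,426,240 / 1,099,511,627,776 = 1,145.05 TiB

1,145.05 TiB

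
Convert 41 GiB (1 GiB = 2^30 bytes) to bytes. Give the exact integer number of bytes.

41 × 1,073,741,824 = 44,023,414,784 bytes  (1 GiB = 2^30 bytes)

44,023,414,784 bytes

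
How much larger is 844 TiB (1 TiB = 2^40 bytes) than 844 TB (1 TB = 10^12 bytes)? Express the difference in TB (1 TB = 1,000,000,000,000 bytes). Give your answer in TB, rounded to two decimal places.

844 TiB = 844 × 1,099,511,627,776 = 927,987,813,842,944 bytes
844 TB = 844 × 1,000,000,000,000 = 844,000,000,000,000 bytes
difference = 83,987,813,842,944 bytes
83,987,813,842,944 / 1,000,000,000,000 = 83.99 TB

83.99 TB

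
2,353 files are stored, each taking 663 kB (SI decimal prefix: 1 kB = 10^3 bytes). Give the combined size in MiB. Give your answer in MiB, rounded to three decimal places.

Total = 2,353 × 663 kB = 1,560,039 kB
= 1,560,039 × 1,000 bytes = 1,560,039,000 bytes
1 MiB = 1,048,576 bytes
1,560,039,000 / 1,048,576 = 1,487.769 MiB

1,487.769 MiB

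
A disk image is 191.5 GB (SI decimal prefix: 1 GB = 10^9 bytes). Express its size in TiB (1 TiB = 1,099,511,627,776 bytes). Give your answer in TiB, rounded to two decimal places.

191.5 GB = 191.5 × 10^9 bytes = 191,500,000,000 bytes
1 TiB = 2^40 bytes = 1,099,511,627,776 bytes
191,500,000,000 / 1,099,511,627,776 = 0.17 TiB

0.17 TiB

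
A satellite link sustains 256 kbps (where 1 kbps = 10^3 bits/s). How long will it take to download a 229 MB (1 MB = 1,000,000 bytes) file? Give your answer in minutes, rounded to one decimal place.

229 MB = 229,000,000 bytes = 1,832,000,000 bits
256 kbps = 256,000 bits/s
time = 1,832,000,000 / 256,000 = 7,156.25 s
7,156.25 s / 60 = 119.3 minutes

119.3 minutes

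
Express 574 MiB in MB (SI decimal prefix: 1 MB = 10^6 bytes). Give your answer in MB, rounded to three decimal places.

601.883 MB

574 MiB × 1,048,576 bytes/MiB = 601,882,624 bytes
1 MB = 1,000,000 bytes
601,882,624 / 1,000,000 = 601.883 MB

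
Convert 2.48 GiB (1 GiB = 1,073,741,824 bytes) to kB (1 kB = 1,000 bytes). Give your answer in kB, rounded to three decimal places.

2.48 GiB × 1,073,741,824 bytes/GiB = 2,662,879,723.52 bytes
1 kB = 1,000 bytes
2,662,879,723.52 / 1,000 = 2,662,879.724 kB

2,662,879.724 kB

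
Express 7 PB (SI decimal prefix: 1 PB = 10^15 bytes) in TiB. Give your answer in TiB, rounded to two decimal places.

7 PB = 7 × 10^15 bytes = 7,000,000,000,000,000 bytes
1 TiB = 1,099,511,627,776 bytes
7,000,000,000,000,000 / 1,099,511,627,776 = 6,366.46 TiB

6,366.46 TiB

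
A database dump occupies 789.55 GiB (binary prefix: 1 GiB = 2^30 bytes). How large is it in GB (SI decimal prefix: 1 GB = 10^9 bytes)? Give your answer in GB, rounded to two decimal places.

847.77 GB

789.55 GiB = 789.55 × 2^30 bytes = 847,772,857,139.2 bytes
1 GB = 1,000,000,000 bytes
847,772,857,139.2 / 1,000,000,000 = 847.77 GB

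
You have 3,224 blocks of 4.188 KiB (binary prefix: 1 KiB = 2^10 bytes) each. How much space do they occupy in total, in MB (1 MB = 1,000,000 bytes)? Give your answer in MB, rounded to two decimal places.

Total = 3,224 × 4.188 KiB = 13502.112 KiB
= 13502.112 × 1,024 bytes = 13,826,162.688 bytes
1 MB = 1,000,000 bytes
13,826,162.688 / 1,000,000 = 13.83 MB

13.83 MB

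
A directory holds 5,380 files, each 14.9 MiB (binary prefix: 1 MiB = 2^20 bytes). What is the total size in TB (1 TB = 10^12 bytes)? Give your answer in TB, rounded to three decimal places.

0.084 TB

Total = 5,380 × 14.9 MiB = 80,162 MiB
= 80,162 × 1,048,576 bytes = 84,055,949,312 bytes
1 TB = 1,000,000,000,000 bytes
84,055,949,312 / 1,000,000,000,000 = 0.084 TB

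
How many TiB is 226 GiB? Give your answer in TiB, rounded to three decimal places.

0.221 TiB

226 GiB = 226 × 2^30 bytes = 242,665,652,224 bytes
1 TiB = 1,099,511,627,776 bytes
242,665,652,224 / 1,099,511,627,776 = 0.221 TiB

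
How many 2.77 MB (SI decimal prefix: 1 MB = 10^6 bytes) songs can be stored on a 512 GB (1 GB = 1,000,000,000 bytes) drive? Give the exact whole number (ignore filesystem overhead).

184,837

Capacity: 512 GB = 512,000,000,000 bytes
Per item: 2.77 MB = 2,770,000 bytes
⌊512,000,000,000 / 2,770,000⌋ = 184,837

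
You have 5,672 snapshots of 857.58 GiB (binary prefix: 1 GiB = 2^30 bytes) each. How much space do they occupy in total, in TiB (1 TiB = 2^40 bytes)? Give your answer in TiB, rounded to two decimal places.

Total = 5,672 × 857.58 GiB = 4864193.76 GiB
= 4864193.76 × 1,073,741,824 bytes = 5,222,888,280,151,818.24 bytes
1 TiB = 1,099,511,627,776 bytes
5,222,888,280,151,818.24 / 1,099,511,627,776 = 4,750.19 TiB

4,750.19 TiB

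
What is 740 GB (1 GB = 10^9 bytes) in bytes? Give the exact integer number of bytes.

740,000,000,000 bytes

740 × 1,000,000,000 = 740,000,000,000 bytes  (1 GB = 10^9 bytes)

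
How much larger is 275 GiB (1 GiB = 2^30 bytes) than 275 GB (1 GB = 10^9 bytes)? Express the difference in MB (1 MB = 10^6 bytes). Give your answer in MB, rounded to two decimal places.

20,279.00 MB

275 GiB = 275 × 1,073,741,824 = 295,279,001,600 bytes
275 GB = 275 × 1,000,000,000 = 275,000,000,000 bytes
difference = 20,279,001,600 bytes
20,279,001,600 / 1,000,000 = 20,279.00 MB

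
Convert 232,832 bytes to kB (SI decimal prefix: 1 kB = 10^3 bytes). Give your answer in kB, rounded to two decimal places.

232.83 kB

232,832 bytes given.
1 kB = 10^3 bytes = 1,000 bytes
232,832 / 1,000 = 232.83 kB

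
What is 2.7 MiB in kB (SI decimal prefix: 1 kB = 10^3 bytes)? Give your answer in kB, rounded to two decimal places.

2.7 MiB = 2.7 × 2^20 bytes = 2,831,155.2 bytes
1 kB = 10^3 bytes = 1,000 bytes
2,831,155.2 / 1,000 = 2,831.16 kB

2,831.16 kB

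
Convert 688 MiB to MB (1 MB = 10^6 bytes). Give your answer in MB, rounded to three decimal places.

688 MiB × 1,048,576 bytes/MiB = 721,420,288 bytes
1 MB = 10^6 bytes = 1,000,000 bytes
721,420,288 / 1,000,000 = 721.420 MB

721.420 MB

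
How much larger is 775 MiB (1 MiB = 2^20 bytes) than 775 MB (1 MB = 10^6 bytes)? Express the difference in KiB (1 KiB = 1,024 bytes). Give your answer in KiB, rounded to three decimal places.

775 MiB = 775 × 1,048,576 = 812,646,400 bytes
775 MB = 775 × 1,000,000 = 775,000,000 bytes
difference = 37,646,400 bytes
37,646,400 / 1,024 = 36,764.063 KiB

36,764.063 KiB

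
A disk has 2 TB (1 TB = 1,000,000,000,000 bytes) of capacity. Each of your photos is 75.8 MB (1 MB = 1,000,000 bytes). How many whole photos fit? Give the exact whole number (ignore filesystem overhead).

Capacity: 2 TB = 2,000,000,000,000 bytes
Per item: 75.8 MB = 75,800,000 bytes
⌊2,000,000,000,000 / 75,800,000⌋ = 26,385

26,385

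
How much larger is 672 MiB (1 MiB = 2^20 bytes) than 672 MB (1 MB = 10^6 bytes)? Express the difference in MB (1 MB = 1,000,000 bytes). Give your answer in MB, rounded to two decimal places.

32.64 MB

672 MiB = 672 × 1,048,576 = 704,643,072 bytes
672 MB = 672 × 1,000,000 = 672,000,000 bytes
difference = 32,643,072 bytes
32,643,072 / 1,000,000 = 32.64 MB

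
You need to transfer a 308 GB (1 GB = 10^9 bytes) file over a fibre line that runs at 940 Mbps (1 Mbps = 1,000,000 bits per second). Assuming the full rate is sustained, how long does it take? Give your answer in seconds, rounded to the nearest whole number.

308 GB = 308,000,000,000 bytes = 2,464,000,000,000 bits
940 Mbps = 940,000,000 bits/s
time = 2,464,000,000,000 / 940,000,000 = 2,621 s

2,621 seconds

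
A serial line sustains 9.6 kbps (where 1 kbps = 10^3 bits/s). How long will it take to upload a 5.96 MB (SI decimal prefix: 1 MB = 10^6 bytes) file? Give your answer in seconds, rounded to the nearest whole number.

5.96 MB = 5,960,000 bytes = 47,680,000 bits
9.6 kbps = 9,600 bits/s
time = 47,680,000 / 9,600 = 4,967 s

4,967 seconds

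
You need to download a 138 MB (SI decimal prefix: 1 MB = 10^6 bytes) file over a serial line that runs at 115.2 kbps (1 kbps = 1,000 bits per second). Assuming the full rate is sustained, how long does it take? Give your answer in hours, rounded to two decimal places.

2.66 hours

138 MB = 138,000,000 bytes = 1,104,000,000 bits
115.2 kbps = 115,200 bits/s
time = 1,104,000,000 / 115,200 = 9,583.3333 s
9,583.3333 s / 3600 = 2.66 hours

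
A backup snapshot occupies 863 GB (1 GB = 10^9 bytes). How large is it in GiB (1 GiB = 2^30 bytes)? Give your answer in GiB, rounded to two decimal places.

803.73 GiB

863 GB = 863 × 10^9 bytes = 863,000,000,000 bytes
1 GiB = 2^30 bytes = 1,073,741,824 bytes
863,000,000,000 / 1,073,741,824 = 803.73 GiB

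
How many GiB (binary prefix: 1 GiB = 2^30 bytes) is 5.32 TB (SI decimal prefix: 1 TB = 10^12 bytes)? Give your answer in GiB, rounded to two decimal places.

4,954.64 GiB

5.32 TB × 1,000,000,000,000 bytes/TB = 5,320,000,000,000 bytes
1 GiB = 1,073,741,824 bytes
5,320,000,000,000 / 1,073,741,824 = 4,954.64 GiB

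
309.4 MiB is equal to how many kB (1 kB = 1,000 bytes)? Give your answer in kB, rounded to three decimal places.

324,429.414 kB

309.4 MiB = 309.4 × 2^20 bytes = 324,429,414.4 bytes
1 kB = 1,000 bytes
324,429,414.4 / 1,000 = 324,429.414 kB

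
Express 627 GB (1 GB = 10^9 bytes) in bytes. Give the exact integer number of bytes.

627 × 1,000,000,000 = 627,000,000,000 bytes  (1 GB = 10^9 bytes)

627,000,000,000 bytes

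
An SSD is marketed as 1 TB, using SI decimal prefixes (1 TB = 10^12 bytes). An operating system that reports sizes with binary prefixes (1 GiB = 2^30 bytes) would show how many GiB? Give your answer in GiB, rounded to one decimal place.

1 TB × 1,000,000,000,000 bytes/TB = 1,000,000,000,000 bytes
1 GiB = 1,073,741,824 bytes
1,000,000,000,000 / 1,073,741,824 = 931.3 GiB

931.3 GiB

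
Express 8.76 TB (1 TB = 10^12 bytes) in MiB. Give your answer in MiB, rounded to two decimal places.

8.76 TB × 1,000,000,000,000 bytes/TB = 8,760,000,000,000 bytes
1 MiB = 2^20 bytes = 1,048,576 bytes
8,760,000,000,000 / 1,048,576 = 8,354,187.01 MiB

8,354,187.01 MiB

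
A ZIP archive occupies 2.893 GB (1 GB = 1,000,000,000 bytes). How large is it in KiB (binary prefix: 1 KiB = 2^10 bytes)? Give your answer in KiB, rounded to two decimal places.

2,825,195.31 KiB

2.893 GB = 2.893 × 10^9 bytes = 2,893,000,000 bytes
1 KiB = 1,024 bytes
2,893,000,000 / 1,024 = 2,825,195.31 KiB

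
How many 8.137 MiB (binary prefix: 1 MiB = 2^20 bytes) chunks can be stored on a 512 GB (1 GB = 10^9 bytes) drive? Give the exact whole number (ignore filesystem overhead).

60,007

Capacity: 512 GB = 512,000,000,000 bytes
Per item: 8.137 MiB = 8,532,262.912 bytes
⌊512,000,000,000 / 8,532,262.912⌋ = 60,007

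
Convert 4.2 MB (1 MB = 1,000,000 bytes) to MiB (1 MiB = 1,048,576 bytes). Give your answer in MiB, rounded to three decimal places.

4.2 MB = 4.2 × 10^6 bytes = 4,200,000 bytes
1 MiB = 2^20 bytes = 1,048,576 bytes
4,200,000 / 1,048,576 = 4.005 MiB

4.005 MiB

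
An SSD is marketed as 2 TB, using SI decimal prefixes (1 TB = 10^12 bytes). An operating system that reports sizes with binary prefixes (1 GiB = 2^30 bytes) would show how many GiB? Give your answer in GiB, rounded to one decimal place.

1,862.6 GiB

2 TB × 1,000,000,000,000 bytes/TB = 2,000,000,000,000 bytes
1 GiB = 1,073,741,824 bytes
2,000,000,000,000 / 1,073,741,824 = 1,862.6 GiB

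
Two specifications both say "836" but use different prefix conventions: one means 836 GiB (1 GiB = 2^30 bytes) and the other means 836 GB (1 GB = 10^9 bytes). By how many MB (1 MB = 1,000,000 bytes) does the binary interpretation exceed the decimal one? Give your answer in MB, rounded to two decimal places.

836 GiB = 836 × 1,073,741,824 = 897,648,164,864 bytes
836 GB = 836 × 1,000,000,000 = 836,000,000,000 bytes
difference = 61,648,164,864 bytes
61,648,164,864 / 1,000,000 = 61,648.16 MB

61,648.16 MB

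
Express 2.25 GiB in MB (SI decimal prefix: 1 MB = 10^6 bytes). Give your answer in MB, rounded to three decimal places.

2.25 GiB = 2.25 × 2^30 bytes = 2,415,919,104 bytes
1 MB = 10^6 bytes = 1,000,000 bytes
2,415,919,104 / 1,000,000 = 2,415.919 MB

2,415.919 MB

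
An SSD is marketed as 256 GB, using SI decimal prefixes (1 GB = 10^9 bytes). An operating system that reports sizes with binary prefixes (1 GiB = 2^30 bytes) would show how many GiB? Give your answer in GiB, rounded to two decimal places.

238.42 GiB

256 GB × 1,000,000,000 bytes/GB = 256,000,000,000 bytes
1 GiB = 2^30 bytes = 1,073,741,824 bytes
256,000,000,000 / 1,073,741,824 = 238.42 GiB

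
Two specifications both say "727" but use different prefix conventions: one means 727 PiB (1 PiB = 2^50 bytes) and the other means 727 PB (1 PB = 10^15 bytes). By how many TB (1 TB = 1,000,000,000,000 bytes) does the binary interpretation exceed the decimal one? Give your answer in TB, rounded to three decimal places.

91,529.232 TB

727 PiB = 727 × 1,125,899,906,842,624 = 818,529,232,274,587,648 bytes
727 PB = 727 × 1,000,000,000,000,000 = 727,000,000,000,000,000 bytes
difference = 91,529,232,274,587,648 bytes
91,529,232,274,587,648 / 1,000,000,000,000 = 91,529.232 TB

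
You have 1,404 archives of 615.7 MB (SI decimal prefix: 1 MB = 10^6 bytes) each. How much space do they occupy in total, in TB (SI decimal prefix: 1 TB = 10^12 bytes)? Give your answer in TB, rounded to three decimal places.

Total = 1,404 × 615.7 MB = 864442.8 MB
= 864442.8 × 1,000,000 bytes = 864,442,800,000 bytes
1 TB = 1,000,000,000,000 bytes
864,442,800,000 / 1,000,000,000,000 = 0.864 TB

0.864 TB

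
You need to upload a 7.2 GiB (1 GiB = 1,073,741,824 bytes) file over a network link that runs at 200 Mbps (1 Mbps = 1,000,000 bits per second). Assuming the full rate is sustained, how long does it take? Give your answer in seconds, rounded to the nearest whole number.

309 seconds

7.2 GiB = 7,730,941,132.8 bytes = 61,847,529,062.4 bits
200 Mbps = 200,000,000 bits/s
time = 61,847,529,062.4 / 200,000,000 = 309 s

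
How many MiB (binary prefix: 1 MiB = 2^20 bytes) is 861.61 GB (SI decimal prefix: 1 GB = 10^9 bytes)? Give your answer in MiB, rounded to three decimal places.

821,695.328 MiB

861.61 GB = 861.61 × 10^9 bytes = 861,610,000,000 bytes
1 MiB = 2^20 bytes = 1,048,576 bytes
861,610,000,000 / 1,048,576 = 821,695.328 MiB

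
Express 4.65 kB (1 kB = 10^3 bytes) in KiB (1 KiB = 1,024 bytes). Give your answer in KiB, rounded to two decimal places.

4.65 kB = 4.65 × 10^3 bytes = 4,650 bytes
1 KiB = 2^10 bytes = 1,024 bytes
4,650 / 1,024 = 4.54 KiB

4.54 KiB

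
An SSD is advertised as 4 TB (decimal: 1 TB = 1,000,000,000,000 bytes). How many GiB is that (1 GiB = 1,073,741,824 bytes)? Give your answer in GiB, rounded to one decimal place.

4 TB = 4 × 10^12 bytes = 4,000,000,000,000 bytes
1 GiB = 1,073,741,824 bytes
4,000,000,000,000 / 1,073,741,824 = 3,725.3 GiB

3,725.3 GiB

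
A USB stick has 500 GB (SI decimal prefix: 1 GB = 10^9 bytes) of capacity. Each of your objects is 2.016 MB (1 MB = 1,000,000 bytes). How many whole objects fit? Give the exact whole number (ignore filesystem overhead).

Capacity: 500 GB = 500,000,000,000 bytes
Per item: 2.016 MB = 2,016,000 bytes
⌊500,000,000,000 / 2,016,000⌋ = 248,015

248,015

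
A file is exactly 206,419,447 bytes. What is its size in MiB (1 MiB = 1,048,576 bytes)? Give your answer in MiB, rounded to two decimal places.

206,419,447 bytes given.
1 MiB = 2^20 bytes = 1,048,576 bytes
206,419,447 / 1,048,576 = 196.86 MiB

196.86 MiB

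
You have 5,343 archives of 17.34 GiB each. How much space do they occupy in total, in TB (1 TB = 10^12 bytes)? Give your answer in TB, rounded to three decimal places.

99.480 TB

Total = 5,343 × 17.34 GiB = 92647.62 GiB
= 92647.62 × 1,073,741,824 bytes = 99,479,624,488,058.88 bytes
1 TB = 1,000,000,000,000 bytes
99,479,624,488,058.88 / 1,000,000,000,000 = 99.480 TB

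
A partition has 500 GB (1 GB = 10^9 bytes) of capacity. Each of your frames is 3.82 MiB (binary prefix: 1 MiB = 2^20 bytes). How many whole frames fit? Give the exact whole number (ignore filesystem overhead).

124,826

Capacity: 500 GB = 500,000,000,000 bytes
Per item: 3.82 MiB = 4,005,560.32 bytes
⌊500,000,000,000 / 4,005,560.32⌋ = 124,826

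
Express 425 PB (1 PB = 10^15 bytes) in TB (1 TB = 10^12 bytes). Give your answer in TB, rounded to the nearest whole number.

425,000 TB

425 PB = 425 × 10^15 bytes = 425,000,000,000,000,000 bytes
1 TB = 10^12 bytes = 1,000,000,000,000 bytes
425,000,000,000,000,000 / 1,000,000,000,000 = 425,000 TB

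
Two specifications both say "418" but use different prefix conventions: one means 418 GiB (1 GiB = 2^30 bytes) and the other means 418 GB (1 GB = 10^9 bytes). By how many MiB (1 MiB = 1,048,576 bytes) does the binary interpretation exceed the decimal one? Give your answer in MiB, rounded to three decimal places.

418 GiB = 418 × 1,073,741,824 = 448,824,082,432 bytes
418 GB = 418 × 1,000,000,000 = 418,000,000,000 bytes
difference = 30,824,082,432 bytes
30,824,082,432 / 1,048,576 = 29,396.136 MiB

29,396.136 MiB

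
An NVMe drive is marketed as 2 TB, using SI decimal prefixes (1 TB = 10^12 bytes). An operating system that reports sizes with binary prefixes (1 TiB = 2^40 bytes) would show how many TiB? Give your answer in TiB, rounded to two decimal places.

2 TB = 2 × 10^12 bytes = 2,000,000,000,000 bytes
1 TiB = 1,099,511,627,776 bytes
2,000,000,000,000 / 1,099,511,627,776 = 1.82 TiB

1.82 TiB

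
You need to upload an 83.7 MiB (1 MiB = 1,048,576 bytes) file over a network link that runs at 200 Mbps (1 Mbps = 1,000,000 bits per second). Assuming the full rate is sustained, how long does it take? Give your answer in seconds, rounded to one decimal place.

83.7 MiB = 87,765,811.2 bytes = 702,126,489.6 bits
200 Mbps = 200,000,000 bits/s
time = 702,126,489.6 / 200,000,000 = 3.5 s

3.5 seconds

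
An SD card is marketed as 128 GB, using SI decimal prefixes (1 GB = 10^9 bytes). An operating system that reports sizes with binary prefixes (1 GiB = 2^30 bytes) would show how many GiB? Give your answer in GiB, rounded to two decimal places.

119.21 GiB

128 GB = 128 × 10^9 bytes = 128,000,000,000 bytes
1 GiB = 1,073,741,824 bytes
128,000,000,000 / 1,073,741,824 = 119.21 GiB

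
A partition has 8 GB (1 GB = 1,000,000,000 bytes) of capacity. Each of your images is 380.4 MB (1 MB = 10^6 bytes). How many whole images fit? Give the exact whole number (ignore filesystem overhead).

21

Capacity: 8 GB = 8,000,000,000 bytes
Per item: 380.4 MB = 380,400,000 bytes
⌊8,000,000,000 / 380,400,000⌋ = 21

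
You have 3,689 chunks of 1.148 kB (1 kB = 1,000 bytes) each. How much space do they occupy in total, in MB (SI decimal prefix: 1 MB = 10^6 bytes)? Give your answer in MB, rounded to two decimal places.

4.23 MB

Total = 3,689 × 1.148 kB = 4234.972 kB
= 4234.972 × 1,000 bytes = 4,234,972 bytes
1 MB = 1,000,000 bytes
4,234,972 / 1,000,000 = 4.23 MB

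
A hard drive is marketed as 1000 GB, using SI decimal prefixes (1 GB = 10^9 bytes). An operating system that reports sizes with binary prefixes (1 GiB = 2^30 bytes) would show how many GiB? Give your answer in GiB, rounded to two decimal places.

1000 GB = 1000 × 10^9 bytes = 1,000,000,000,000 bytes
1 GiB = 1,073,741,824 bytes
1,000,000,000,000 / 1,073,741,824 = 931.32 GiB

931.32 GiB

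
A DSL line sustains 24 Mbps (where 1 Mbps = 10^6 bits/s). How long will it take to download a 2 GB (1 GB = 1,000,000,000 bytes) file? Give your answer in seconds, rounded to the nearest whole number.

667 seconds

2 GB = 2,000,000,000 bytes = 16,000,000,000 bits
24 Mbps = 24,000,000 bits/s
time = 16,000,000,000 / 24,000,000 = 667 s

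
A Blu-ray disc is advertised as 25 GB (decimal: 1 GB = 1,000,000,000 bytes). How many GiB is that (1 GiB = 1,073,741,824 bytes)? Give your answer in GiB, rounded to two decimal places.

23.28 GiB

25 GB × 1,000,000,000 bytes/GB = 25,000,000,000 bytes
1 GiB = 2^30 bytes = 1,073,741,824 bytes
25,000,000,000 / 1,073,741,824 = 23.28 GiB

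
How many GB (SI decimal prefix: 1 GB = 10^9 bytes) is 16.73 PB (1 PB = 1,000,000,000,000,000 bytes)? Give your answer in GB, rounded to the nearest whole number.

16.73 PB × 1,000,000,000,000,000 bytes/PB = 16,730,000,000,000,000 bytes
1 GB = 1,000,000,000 bytes
16,730,000,000,000,000 / 1,000,000,000 = 16,730,000 GB

16,730,000 GB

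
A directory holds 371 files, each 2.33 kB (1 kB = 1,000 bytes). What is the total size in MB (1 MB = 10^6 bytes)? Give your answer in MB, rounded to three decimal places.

0.864 MB

Total = 371 × 2.33 kB = 864.43 kB
= 864.43 × 1,000 bytes = 864,430 bytes
1 MB = 1,000,000 bytes
864,430 / 1,000,000 = 0.864 MB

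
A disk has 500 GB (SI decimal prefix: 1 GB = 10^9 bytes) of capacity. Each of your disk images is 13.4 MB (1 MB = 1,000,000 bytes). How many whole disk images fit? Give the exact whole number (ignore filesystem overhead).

37,313

Capacity: 500 GB = 500,000,000,000 bytes
Per item: 13.4 MB = 13,400,000 bytes
⌊500,000,000,000 / 13,400,000⌋ = 37,313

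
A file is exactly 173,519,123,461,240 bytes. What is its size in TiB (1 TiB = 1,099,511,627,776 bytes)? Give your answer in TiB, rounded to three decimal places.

173,519,123,461,240 bytes given.
1 TiB = 2^40 bytes = 1,099,511,627,776 bytes
173,519,123,461,240 / 1,099,511,627,776 = 157.815 TiB

157.815 TiB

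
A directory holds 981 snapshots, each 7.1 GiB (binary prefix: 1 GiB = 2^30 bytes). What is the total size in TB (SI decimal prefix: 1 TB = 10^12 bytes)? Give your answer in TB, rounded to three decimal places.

Total = 981 × 7.1 GiB = 6965.1 GiB
= 6965.1 × 1,073,741,824 bytes = 7,478,719,178,342.4 bytes
1 TB = 1,000,000,000,000 bytes
7,478,719,178,342.4 / 1,000,000,000,000 = 7.479 TB

7.479 TB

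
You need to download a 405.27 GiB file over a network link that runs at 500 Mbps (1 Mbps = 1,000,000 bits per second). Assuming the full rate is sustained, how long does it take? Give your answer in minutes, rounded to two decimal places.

116.04 minutes

405.27 GiB = 435,155,349,012.48 bytes = 3,481,242,792,099.84 bits
500 Mbps = 500,000,000 bits/s
time = 3,481,242,792,099.84 / 500,000,000 = 6,962.486 s
6,962.486 s / 60 = 116.04 minutes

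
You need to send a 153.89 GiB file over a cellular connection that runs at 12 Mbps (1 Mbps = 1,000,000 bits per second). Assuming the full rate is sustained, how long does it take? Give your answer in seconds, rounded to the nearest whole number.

153.89 GiB = 165,238,129,295.36 bytes = 1,321,905,034,362.88 bits
12 Mbps = 12,000,000 bits/s
time = 1,321,905,034,362.88 / 12,000,000 = 110,159 s

110,159 seconds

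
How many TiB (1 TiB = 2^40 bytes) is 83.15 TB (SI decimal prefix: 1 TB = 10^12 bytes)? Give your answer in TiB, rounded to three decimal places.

83.15 TB × 1,000,000,000,000 bytes/TB = 83,150,000,000,000 bytes
1 TiB = 1,099,511,627,776 bytes
83,150,000,000,000 / 1,099,511,627,776 = 75.624 TiB

75.624 TiB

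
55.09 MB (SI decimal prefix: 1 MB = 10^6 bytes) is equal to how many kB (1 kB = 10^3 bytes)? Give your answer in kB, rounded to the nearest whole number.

55,090 kB

55.09 MB = 55.09 × 10^6 bytes = 55,090,000 bytes
1 kB = 10^3 bytes = 1,000 bytes
55,090,000 / 1,000 = 55,090 kB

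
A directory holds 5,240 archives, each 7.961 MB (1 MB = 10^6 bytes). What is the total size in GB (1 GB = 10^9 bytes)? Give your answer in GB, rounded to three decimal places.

Total = 5,240 × 7.961 MB = 41715.64 MB
= 41715.64 × 1,000,000 bytes = 41,715,640,000 bytes
1 GB = 1,000,000,000 bytes
41,715,640,000 / 1,000,000,000 = 41.716 GB

41.716 GB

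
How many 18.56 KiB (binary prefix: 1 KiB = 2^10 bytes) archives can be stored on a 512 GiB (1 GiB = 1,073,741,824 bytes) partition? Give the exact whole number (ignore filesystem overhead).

Capacity: 512 GiB = 549,755,813,888 bytes
Per item: 18.56 KiB = 19,005.44 bytes
⌊549,755,813,888 / 19,005.44⌋ = 28,926,234

28,926,234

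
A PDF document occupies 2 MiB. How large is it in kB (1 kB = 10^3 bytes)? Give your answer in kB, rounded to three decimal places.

2 MiB = 2 × 2^20 bytes = 2,097,152 bytes
1 kB = 10^3 bytes = 1,000 bytes
2,097,152 / 1,000 = 2,097.152 kB

2,097.152 kB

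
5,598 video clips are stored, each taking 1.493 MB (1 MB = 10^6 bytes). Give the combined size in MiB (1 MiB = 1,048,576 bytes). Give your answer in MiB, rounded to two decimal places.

Total = 5,598 × 1.493 MB = 8357.814 MB
= 8357.814 × 1,000,000 bytes = 8,357,814,000 bytes
1 MiB = 1,048,576 bytes
8,357,814,000 / 1,048,576 = 7,970.63 MiB

7,970.63 MiB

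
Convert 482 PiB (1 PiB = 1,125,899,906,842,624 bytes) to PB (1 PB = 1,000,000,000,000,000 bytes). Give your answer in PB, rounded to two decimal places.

542.68 PB

482 PiB = 482 × 2^50 bytes = 542,683,755,098,144,768 bytes
1 PB = 1,000,000,000,000,000 bytes
542,683,755,098,144,768 / 1,000,000,000,000,000 = 542.68 PB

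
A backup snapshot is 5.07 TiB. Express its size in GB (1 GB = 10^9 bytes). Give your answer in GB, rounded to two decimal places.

5.07 TiB = 5.07 × 2^40 bytes = 5,574,523,952,824.32 bytes
1 GB = 10^9 bytes = 1,000,000,000 bytes
5,574,523,952,824.32 / 1,000,000,000 = 5,574.52 GB

5,574.52 GB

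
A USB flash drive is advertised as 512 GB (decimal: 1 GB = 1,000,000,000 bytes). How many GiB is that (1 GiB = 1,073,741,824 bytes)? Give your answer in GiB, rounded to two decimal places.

476.84 GiB

512 GB = 512 × 10^9 bytes = 512,000,000,000 bytes
1 GiB = 1,073,741,824 bytes
512,000,000,000 / 1,073,741,824 = 476.84 GiB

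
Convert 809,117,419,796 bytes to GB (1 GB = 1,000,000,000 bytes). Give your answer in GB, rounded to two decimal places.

809,117,419,796 bytes given.
1 GB = 1,000,000,000 bytes
809,117,419,796 / 1,000,000,000 = 809.12 GB

809.12 GB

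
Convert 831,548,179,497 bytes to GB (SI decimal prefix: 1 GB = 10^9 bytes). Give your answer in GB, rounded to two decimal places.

831,548,179,497 bytes given.
1 GB = 1,000,000,000 bytes
831,548,179,497 / 1,000,000,000 = 831.55 GB

831.55 GB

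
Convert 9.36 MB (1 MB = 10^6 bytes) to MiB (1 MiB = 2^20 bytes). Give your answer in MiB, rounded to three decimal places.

9.36 MB × 1,000,000 bytes/MB = 9,360,000 bytes
1 MiB = 1,048,576 bytes
9,360,000 / 1,048,576 = 8.926 MiB

8.926 MiB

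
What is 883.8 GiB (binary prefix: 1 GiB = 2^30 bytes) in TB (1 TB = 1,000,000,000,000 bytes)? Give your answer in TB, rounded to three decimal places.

0.949 TB

883.8 GiB × 1,073,741,824 bytes/GiB = 948,973,024,051.2 bytes
1 TB = 1,000,000,000,000 bytes
948,973,024,051.2 / 1,000,000,000,000 = 0.949 TB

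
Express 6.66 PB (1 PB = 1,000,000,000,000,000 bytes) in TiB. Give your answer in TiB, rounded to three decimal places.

6.66 PB = 6.66 × 10^15 bytes = 6,660,000,000,000,000 bytes
1 TiB = 1,099,511,627,776 bytes
6,660,000,000,000,000 / 1,099,511,627,776 = 6,057.235 TiB

6,057.235 TiB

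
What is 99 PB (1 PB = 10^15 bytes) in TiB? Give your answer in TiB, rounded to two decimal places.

99 PB = 99 × 10^15 bytes = 99,000,000,000,000,000 bytes
1 TiB = 1,099,511,627,776 bytes
99,000,000,000,000,000 / 1,099,511,627,776 = 90,039.98 TiB

90,039.98 TiB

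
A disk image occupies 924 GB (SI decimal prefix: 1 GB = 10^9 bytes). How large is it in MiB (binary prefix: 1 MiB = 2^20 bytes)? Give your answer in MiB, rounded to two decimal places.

924 GB = 924 × 10^9 bytes = 924,000,000,000 bytes
1 MiB = 1,048,576 bytes
924,000,000,000 / 1,048,576 = 881,195.07 MiB

881,195.07 MiB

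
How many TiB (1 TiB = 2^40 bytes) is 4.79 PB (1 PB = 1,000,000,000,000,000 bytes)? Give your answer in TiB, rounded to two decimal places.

4,356.48 TiB

4.79 PB = 4.79 × 10^15 bytes = 4,790,000,000,000,000 bytes
1 TiB = 1,099,511,627,776 bytes
4,790,000,000,000,000 / 1,099,511,627,776 = 4,356.48 TiB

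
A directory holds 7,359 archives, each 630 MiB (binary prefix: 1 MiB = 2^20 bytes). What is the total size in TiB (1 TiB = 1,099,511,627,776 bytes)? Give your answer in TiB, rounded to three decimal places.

4.421 TiB

Total = 7,359 × 630 MiB = 4,636,170 MiB
= 4,636,170 × 1,048,576 bytes = 4,861,376,593,920 bytes
1 TiB = 1,099,511,627,776 bytes
4,861,376,593,920 / 1,099,511,627,776 = 4.421 TiB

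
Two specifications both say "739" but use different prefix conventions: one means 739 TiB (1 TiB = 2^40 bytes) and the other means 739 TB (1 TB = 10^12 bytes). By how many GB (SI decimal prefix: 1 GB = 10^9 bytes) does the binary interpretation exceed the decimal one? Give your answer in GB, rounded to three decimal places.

73,539.093 GB

739 TiB = 739 × 1,099,511,627,776 = 812,539,092,926,464 bytes
739 TB = 739 × 1,000,000,000,000 = 739,000,000,000,000 bytes
difference = 73,539,092,926,464 bytes
73,539,092,926,464 / 1,000,000,000 = 73,539.093 GB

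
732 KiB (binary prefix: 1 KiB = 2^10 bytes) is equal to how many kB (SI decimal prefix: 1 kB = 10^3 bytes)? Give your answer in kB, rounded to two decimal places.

732 KiB × 1,024 bytes/KiB = 749,568 bytes
1 kB = 1,000 bytes
749,568 / 1,000 = 749.57 kB

749.57 kB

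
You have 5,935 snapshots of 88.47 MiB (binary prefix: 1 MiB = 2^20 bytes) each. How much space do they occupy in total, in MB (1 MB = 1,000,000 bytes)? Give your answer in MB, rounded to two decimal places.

550,575.22 MB

Total = 5,935 × 88.47 MiB = 525069.45 MiB
= 525069.45 × 1,048,576 bytes = 550,575,223,603.2 bytes
1 MB = 1,000,000 bytes
550,575,223,603.2 / 1,000,000 = 550,575.22 MB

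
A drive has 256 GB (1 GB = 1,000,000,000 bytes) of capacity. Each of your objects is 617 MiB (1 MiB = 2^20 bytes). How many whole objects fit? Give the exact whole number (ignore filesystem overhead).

Capacity: 256 GB = 256,000,000,000 bytes
Per item: 617 MiB = 646,971,392 bytes
⌊256,000,000,000 / 646,971,392⌋ = 395

395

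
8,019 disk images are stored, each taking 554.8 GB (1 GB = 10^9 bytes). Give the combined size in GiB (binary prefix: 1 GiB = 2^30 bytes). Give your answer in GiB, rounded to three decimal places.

4,143,399.373 GiB

Total = 8,019 × 554.8 GB = 4448941.2 GB
= 4448941.2 × 1,000,000,000 bytes = 4,448,941,200,000,000 bytes
1 GiB = 1,073,741,824 bytes
4,448,941,200,000,000 / 1,073,741,824 = 4,143,399.373 GiB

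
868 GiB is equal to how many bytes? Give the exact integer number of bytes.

932,007,903,232 bytes

868 × 1,073,741,824 = 932,007,903,232 bytes  (1 GiB = 2^30 bytes)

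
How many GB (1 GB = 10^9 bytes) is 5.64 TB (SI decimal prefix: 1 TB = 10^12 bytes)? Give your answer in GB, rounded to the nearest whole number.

5.64 TB × 1,000,000,000,000 bytes/TB = 5,640,000,000,000 bytes
1 GB = 1,000,000,000 bytes
5,640,000,000,000 / 1,000,000,000 = 5,640 GB

5,640 GB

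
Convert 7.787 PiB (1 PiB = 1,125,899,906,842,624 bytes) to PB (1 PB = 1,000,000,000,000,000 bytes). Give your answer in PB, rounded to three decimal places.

7.787 PiB × 1,125,899,906,842,624 bytes/PiB = 8,767,382,574,583,513.088 bytes
1 PB = 10^15 bytes = 1,000,000,000,000,000 bytes
8,767,382,574,583,513.088 / 1,000,000,000,000,000 = 8.767 PB

8.767 PB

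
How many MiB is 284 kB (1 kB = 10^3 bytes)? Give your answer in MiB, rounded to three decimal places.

0.271 MiB

284 kB = 284 × 10^3 bytes = 284,000 bytes
1 MiB = 2^20 bytes = 1,048,576 bytes
284,000 / 1,048,576 = 0.271 MiB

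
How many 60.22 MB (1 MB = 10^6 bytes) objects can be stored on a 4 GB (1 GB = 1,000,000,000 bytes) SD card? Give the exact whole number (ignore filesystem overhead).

66

Capacity: 4 GB = 4,000,000,000 bytes
Per item: 60.22 MB = 60,220,000 bytes
⌊4,000,000,000 / 60,220,000⌋ = 66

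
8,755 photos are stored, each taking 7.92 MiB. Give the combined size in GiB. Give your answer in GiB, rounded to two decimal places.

Total = 8,755 × 7.92 MiB = 69339.6 MiB
= 69339.6 × 1,048,576 bytes = 72,707,840,409.6 bytes
1 GiB = 1,073,741,824 bytes
72,707,840,409.6 / 1,073,741,824 = 67.71 GiB

67.71 GiB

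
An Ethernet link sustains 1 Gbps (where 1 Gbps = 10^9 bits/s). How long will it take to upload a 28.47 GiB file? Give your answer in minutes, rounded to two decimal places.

28.47 GiB = 30,569,429,729.28 bytes = 244,555,437,834.24 bits
1 Gbps = 1,000,000,000 bits/s
time = 244,555,437,834.24 / 1,000,000,000 = 244.555 s
244.555 s / 60 = 4.08 minutes

4.08 minutes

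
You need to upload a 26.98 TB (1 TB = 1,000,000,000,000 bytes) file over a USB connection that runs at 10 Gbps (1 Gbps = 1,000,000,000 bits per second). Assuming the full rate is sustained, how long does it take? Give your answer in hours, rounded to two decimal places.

26.98 TB = 26,980,000,000,000 bytes = 215,840,000,000,000 bits
10 Gbps = 10,000,000,000 bits/s
time = 215,840,000,000,000 / 10,000,000,000 = 21,584.0000 s
21,584.0000 s / 3600 = 6.00 hours

6.00 hours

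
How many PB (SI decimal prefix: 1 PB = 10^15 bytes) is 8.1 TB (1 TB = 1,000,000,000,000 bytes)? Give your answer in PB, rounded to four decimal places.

8.1 TB = 8.1 × 10^12 bytes = 8,100,000,000,000 bytes
1 PB = 1,000,000,000,000,000 bytes
8,100,000,000,000 / 1,000,000,000,000,000 = 0.0081 PB

0.0081 PB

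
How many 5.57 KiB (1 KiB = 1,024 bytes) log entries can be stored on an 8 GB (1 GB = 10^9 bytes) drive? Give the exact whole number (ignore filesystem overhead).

1,402,603

Capacity: 8 GB = 8,000,000,000 bytes
Per item: 5.57 KiB = 5,703.68 bytes
⌊8,000,000,000 / 5,703.68⌋ = 1,402,603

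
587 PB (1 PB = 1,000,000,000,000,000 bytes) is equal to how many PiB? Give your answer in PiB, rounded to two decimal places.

587 PB × 1,000,000,000,000,000 bytes/PB = 587,000,000,000,000,000 bytes
1 PiB = 2^50 bytes = 1,125,899,906,842,624 bytes
587,000,000,000,000,000 / 1,125,899,906,842,624 = 521.36 PiB

521.36 PiB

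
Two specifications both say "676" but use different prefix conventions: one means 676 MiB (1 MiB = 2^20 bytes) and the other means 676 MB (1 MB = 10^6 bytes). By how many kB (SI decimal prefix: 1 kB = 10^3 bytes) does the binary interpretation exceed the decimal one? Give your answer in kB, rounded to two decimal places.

32,837.38 kB

676 MiB = 676 × 1,048,576 = 708,837,376 bytes
676 MB = 676 × 1,000,000 = 676,000,000 bytes
difference = 32,837,376 bytes
32,837,376 / 1,000 = 32,837.38 kB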